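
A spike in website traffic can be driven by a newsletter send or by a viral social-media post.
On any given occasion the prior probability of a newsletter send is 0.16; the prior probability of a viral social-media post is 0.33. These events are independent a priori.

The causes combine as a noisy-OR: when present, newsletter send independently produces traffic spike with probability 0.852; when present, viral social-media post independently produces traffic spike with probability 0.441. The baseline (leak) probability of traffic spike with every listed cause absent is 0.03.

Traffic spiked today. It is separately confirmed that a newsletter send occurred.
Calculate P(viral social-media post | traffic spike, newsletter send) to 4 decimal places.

Under noisy-OR, P(traffic spike | causes) = 1 − (1−0.03)·∏(1−qᵢ) over the active causes.
Sum P(traffic spike|·) weighted by the priors over both values of viral social-media post:
  P(traffic spike | newsletter send) = 0.85644·0.67 + 0.91975·0.33
        = 0.573815 + 0.303517 = 0.877332
The terms with viral social-media post present sum to 0.303517, so
  P(viral social-media post | traffic spike, newsletter send) = 0.303517 / 0.877332 ≈ 0.3460

P(viral social-media post | traffic spike, newsletter send) ≈ 0.3460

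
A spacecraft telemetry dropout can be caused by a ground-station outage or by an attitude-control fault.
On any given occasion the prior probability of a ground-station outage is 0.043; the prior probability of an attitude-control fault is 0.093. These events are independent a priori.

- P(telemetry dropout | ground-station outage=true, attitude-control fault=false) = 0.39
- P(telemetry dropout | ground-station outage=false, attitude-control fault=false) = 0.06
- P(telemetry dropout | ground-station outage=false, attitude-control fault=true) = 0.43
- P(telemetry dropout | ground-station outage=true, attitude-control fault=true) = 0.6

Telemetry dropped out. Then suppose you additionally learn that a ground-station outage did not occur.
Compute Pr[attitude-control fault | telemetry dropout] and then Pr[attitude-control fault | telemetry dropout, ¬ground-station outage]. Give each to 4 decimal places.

Pr[attitude-control fault | telemetry dropout] ≈ 0.3767; Pr[attitude-control fault | telemetry dropout, ¬ground-station outage] ≈ 0.4236

P(telemetry dropout) = 0.06×0.957×0.907 + 0.43×0.957×0.093 + 0.39×0.043×0.907 + 0.6×0.043×0.093 = 0.052080 + 0.038270 + 0.015210 + 0.002399 = 0.107959
Of this, 0.040669 comes from 0.038270 + 0.002399 (the attitude-control fault=true cases).
P(attitude-control fault | telemetry dropout) = 0.040669 / 0.107959 ≈ 0.3767

With the extra evidence:
Weight on attitude-control fault=true, given the evidence: 0.43*0.093 = 0.039990
Normalizer over all consistent configurations: 0.06*0.907 + 0.43*0.093 = 0.094410
Posterior = 0.039990 / 0.094410 ≈ 0.4236
With ground-station outage excluded, attitude-control fault must carry more of the explanatory weight for the telemetry dropout.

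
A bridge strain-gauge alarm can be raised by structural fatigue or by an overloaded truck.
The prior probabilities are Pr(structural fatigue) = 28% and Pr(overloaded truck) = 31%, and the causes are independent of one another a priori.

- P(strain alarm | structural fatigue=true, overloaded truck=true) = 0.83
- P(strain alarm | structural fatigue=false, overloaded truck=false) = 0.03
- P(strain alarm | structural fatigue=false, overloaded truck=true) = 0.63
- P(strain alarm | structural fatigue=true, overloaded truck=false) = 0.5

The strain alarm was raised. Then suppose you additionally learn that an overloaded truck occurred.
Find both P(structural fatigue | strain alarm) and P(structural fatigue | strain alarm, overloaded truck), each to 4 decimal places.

P(structural fatigue | strain alarm) ≈ 0.5202; P(structural fatigue | strain alarm, overloaded truck) ≈ 0.3388

Sum P(strain alarm|·) weighted by the priors over the 4 (structural fatigue, overloaded truck) configurations:
  P(strain alarm) = 0.03·0.72·0.69 + 0.63·0.72·0.31 + 0.5·0.28·0.69 + 0.83·0.28·0.31
        = 0.014904 + 0.140616 + 0.096600 + 0.072044 = 0.324164
Keeping only the structural fatigue-present terms gives 0.168644, so
  P(structural fatigue | strain alarm) = 0.168644 / 0.324164 ≈ 0.5202

Now also conditioning on overloaded truck=true:
Weight on structural fatigue=true, given the evidence: 0.83×0.28 = 0.232400
Normalizer over all consistent configurations: 0.63×0.72 + 0.83×0.28 = 0.686000
Posterior = 0.232400 / 0.686000 ≈ 0.3388
This is intercausal reasoning (explaining away): once overloaded truck accounts for the strain alarm, structural fatigue becomes less likely.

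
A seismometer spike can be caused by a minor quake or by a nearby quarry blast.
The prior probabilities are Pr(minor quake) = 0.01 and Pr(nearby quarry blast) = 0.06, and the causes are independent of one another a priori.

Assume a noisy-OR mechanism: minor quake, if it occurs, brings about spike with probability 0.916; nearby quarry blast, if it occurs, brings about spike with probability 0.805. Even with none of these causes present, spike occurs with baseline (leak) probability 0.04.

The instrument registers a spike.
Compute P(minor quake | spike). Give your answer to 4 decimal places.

P(minor quake | spike) ≈ 0.0975

Under noisy-OR, P(spike | causes) = 1 − (1−0.04)·∏(1−qᵢ) over the active causes.
P(spike) = 0.04*0.99*0.94 + 0.8128*0.99*0.06 + 0.91936*0.01*0.94 + 0.984275*0.01*0.06 = 0.037224 + 0.048280 + 0.008642 + 0.000591 = 0.094737
Restricting to configurations with minor quake present: 0.008642 + 0.000591 = 0.009233.
So P(minor quake | spike) = 0.009233/0.094737 ≈ 0.0975.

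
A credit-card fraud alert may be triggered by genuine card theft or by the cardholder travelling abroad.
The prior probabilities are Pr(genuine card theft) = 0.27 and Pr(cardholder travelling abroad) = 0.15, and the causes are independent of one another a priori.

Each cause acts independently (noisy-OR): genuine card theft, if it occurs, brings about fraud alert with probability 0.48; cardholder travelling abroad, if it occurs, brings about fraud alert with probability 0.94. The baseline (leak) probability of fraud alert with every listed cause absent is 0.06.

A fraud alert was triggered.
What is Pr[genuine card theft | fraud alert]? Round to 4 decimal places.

Under noisy-OR, P(fraud alert | causes) = 1 − (1−0.06)·∏(1−qᵢ) over the active causes.
P(fraud alert) = 0.06*0.73*0.85 + 0.9436*0.73*0.15 + 0.5112*0.27*0.85 + 0.970672*0.27*0.15 = 0.037230 + 0.103324 + 0.117320 + 0.039312 = 0.297186
Of this, 0.156632 comes from 0.117320 + 0.039312 (the genuine card theft=true cases).
So P(genuine card theft | fraud alert) = 0.156632/0.297186 ≈ 0.5271.

Pr[genuine card theft | fraud alert] ≈ 0.5271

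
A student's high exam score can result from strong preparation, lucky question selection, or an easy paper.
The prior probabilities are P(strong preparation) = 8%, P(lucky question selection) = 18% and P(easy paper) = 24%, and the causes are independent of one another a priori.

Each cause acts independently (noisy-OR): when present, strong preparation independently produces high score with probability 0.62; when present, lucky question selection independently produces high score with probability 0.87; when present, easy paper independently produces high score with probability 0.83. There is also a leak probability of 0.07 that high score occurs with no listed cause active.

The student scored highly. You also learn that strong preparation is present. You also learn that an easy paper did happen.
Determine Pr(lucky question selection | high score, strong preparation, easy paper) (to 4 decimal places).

Under noisy-OR, P(high score | causes) = 1 − (1−0.07)·∏(1−qᵢ) over the active causes.
P(high score | strong preparation, easy paper) = 0.939922×0.82 + 0.99219×0.18 = 0.770736 + 0.178594 = 0.949330
Of this, 0.178594 comes from 0.99219×0.18 (the lucky question selection=true cases).
Hence the posterior is 0.178594/0.949330 ≈ 0.1881.

Pr(lucky question selection | high score, strong preparation, easy paper) ≈ 0.1881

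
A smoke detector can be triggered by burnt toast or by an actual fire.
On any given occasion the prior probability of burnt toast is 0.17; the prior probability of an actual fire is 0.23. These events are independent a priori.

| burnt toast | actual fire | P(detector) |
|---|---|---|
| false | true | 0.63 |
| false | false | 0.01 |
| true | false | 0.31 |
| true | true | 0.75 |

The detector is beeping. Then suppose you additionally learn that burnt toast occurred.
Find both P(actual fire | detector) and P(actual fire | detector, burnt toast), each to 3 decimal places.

P(detector) = 0.01·0.83·0.77 + 0.63·0.83·0.23 + 0.31·0.17·0.77 + 0.75·0.17·0.23 = 0.006391 + 0.120267 + 0.040579 + 0.029325 = 0.196562
The actual fire-present share is 0.120267 + 0.029325 = 0.149592.
P(actual fire | detector) = 0.149592 / 0.196562 ≈ 0.761

Now also conditioning on burnt toast=true:
Weight on actual fire=true, given the evidence: 0.75×0.23 = 0.172500
Normalizer over all consistent configurations: 0.31×0.77 + 0.75×0.23 = 0.411200
P(actual fire | detector, burnt toast) = 0.172500/0.411200 ≈ 0.420

P(actual fire | detector) ≈ 0.761; P(actual fire | detector, burnt toast) ≈ 0.420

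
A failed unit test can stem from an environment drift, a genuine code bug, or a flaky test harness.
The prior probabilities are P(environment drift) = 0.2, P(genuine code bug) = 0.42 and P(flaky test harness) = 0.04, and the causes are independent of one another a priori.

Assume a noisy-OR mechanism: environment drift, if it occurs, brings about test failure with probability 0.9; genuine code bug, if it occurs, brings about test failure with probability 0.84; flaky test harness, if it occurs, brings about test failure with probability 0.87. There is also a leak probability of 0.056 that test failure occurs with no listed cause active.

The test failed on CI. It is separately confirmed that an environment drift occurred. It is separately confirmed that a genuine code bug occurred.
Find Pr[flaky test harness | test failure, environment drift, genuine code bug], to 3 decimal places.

Pr[flaky test harness | test failure, environment drift, genuine code bug] ≈ 0.041

Under noisy-OR, P(test failure | causes) = 1 − (1−0.056)·∏(1−qᵢ) over the active causes.
P(test failure | environment drift, genuine code bug) = 0.984896·0.96 + 0.998036·0.04 = 0.945500 + 0.039921 = 0.985421
Restricting to configurations with flaky test harness present: 0.998036·0.04 = 0.039921.
P(flaky test harness | test failure, environment drift, genuine code bug) = 0.039921 / 0.985421 ≈ 0.041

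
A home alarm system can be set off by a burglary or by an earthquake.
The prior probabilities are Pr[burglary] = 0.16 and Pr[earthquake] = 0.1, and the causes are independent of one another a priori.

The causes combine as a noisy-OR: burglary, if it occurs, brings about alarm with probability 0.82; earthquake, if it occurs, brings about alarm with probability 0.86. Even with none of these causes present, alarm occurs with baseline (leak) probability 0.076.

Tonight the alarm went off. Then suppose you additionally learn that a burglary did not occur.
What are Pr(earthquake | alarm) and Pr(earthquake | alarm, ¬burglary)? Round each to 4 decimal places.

Pr(earthquake | alarm) ≈ 0.3334; Pr(earthquake | alarm, ¬burglary) ≈ 0.5600

Under noisy-OR, P(alarm | causes) = 1 − (1−0.076)·∏(1−qᵢ) over the active causes.
Enumerate the 4 (burglary, earthquake) configurations and weight by the priors:
  P(alarm) = 0.076·0.84·0.9 + 0.87064·0.84·0.1 + 0.83368·0.16·0.9 + 0.976715·0.16·0.1
        = 0.057456 + 0.073134 + 0.120050 + 0.015627 = 0.266267
Configurations with earthquake contribute 0.088761, so
  P(earthquake | alarm) = 0.088761 / 0.266267 ≈ 0.3334

Now also conditioning on burglary≠true:
For the numerator, keep only earthquake=true terms: 0.87064*0.1 = 0.087064
Normalizer over all consistent configurations: 0.076*0.9 + 0.87064*0.1 = 0.155464
P(earthquake | alarm, ¬burglary) = 0.087064/0.155464 ≈ 0.5600
Ruling out burglary raises the posterior on earthquake — the flip side of explaining away.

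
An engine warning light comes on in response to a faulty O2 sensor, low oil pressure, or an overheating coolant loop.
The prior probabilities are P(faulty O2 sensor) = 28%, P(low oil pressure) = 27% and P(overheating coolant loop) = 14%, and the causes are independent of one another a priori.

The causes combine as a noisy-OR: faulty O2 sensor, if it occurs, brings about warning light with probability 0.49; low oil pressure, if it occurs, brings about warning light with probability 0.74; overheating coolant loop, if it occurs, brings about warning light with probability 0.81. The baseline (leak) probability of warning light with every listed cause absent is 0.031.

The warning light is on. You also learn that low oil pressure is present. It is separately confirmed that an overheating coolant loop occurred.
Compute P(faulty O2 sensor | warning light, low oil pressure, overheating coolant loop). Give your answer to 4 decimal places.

P(faulty O2 sensor | warning light, low oil pressure, overheating coolant loop) ≈ 0.2849

Under noisy-OR, P(warning light | causes) = 1 − (1−0.031)·∏(1−qᵢ) over the active causes.
Weight on faulty O2 sensor=true, given the evidence: 0.975587*0.28 = 0.273164
Denominator P(warning light | low oil pressure, overheating coolant loop): 0.952131*0.72 + 0.975587*0.28 = 0.958698
Posterior = 0.273164 / 0.958698 ≈ 0.2849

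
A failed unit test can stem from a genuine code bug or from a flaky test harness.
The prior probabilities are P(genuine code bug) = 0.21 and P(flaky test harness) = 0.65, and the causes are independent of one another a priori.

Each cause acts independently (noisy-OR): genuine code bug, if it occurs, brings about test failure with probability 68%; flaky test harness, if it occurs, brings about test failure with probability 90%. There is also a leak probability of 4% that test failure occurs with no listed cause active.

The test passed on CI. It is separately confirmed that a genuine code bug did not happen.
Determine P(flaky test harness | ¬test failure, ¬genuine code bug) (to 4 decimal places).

P(flaky test harness | ¬test failure, ¬genuine code bug) ≈ 0.1566

Under noisy-OR, P(test failure | causes) = 1 − (1−0.04)·∏(1−qᵢ) over the active causes.
Weight on flaky test harness=true, given the evidence: 0.096*0.65 = 0.062400
Denominator P(¬test failure | ¬genuine code bug): 0.96*0.35 + 0.096*0.65 = 0.398400
Posterior = 0.062400 / 0.398400 ≈ 0.1566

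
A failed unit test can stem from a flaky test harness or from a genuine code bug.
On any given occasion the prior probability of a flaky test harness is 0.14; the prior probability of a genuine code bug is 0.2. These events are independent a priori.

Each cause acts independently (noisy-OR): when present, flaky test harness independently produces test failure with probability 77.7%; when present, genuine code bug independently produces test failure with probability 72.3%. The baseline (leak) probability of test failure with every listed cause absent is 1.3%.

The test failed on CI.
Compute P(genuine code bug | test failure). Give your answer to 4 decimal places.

P(genuine code bug | test failure) ≈ 0.6110

Under noisy-OR, P(test failure | causes) = 1 − (1−0.013)·∏(1−qᵢ) over the active causes.
Enumerate the 4 (flaky test harness, genuine code bug) configurations and weight by the priors:
  P(test failure) = 0.013*0.86*0.8 + 0.726601*0.86*0.2 + 0.779899*0.14*0.8 + 0.939032*0.14*0.2
        = 0.008944 + 0.124975 + 0.087349 + 0.026293 = 0.247561
The terms with genuine code bug present sum to 0.151268, so
  P(genuine code bug | test failure) = 0.151268 / 0.247561 ≈ 0.6110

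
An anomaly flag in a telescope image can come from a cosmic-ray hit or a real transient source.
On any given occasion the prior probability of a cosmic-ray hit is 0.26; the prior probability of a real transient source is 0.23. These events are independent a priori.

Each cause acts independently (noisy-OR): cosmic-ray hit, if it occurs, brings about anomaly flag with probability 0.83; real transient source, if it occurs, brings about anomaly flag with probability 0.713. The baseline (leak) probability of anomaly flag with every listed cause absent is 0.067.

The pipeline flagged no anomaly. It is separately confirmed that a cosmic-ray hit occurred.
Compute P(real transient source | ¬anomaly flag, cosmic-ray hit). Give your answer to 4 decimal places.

P(real transient source | ¬anomaly flag, cosmic-ray hit) ≈ 0.0790

Under noisy-OR, P(anomaly flag | causes) = 1 − (1−0.067)·∏(1−qᵢ) over the active causes.
Enumerate both values of real transient source and weight by the priors:
  P(¬anomaly flag | cosmic-ray hit) = 0.15861×0.77 + 0.045521×0.23
        = 0.122130 + 0.010470 = 0.132600
The terms with real transient source present sum to 0.010470, so
  P(real transient source | ¬anomaly flag, cosmic-ray hit) = 0.010470 / 0.132600 ≈ 0.0790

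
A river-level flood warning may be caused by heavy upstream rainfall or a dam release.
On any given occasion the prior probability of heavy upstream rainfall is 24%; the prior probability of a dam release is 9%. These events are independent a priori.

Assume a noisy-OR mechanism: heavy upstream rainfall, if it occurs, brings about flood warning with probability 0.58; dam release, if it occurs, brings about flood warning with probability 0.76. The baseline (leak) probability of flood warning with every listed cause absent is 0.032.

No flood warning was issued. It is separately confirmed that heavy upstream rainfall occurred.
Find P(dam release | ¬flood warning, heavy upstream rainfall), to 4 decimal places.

P(dam release | ¬flood warning, heavy upstream rainfall) ≈ 0.0232

Under noisy-OR, P(flood warning | causes) = 1 − (1−0.032)·∏(1−qᵢ) over the active causes.
By total probability over both values of dam release:
  P(¬flood warning | heavy upstream rainfall) = 0.40656*0.91 + 0.097574*0.09
        = 0.369970 + 0.008782 = 0.378752
The terms with dam release present sum to 0.008782, so
  P(dam release | ¬flood warning, heavy upstream rainfall) = 0.008782 / 0.378752 ≈ 0.0232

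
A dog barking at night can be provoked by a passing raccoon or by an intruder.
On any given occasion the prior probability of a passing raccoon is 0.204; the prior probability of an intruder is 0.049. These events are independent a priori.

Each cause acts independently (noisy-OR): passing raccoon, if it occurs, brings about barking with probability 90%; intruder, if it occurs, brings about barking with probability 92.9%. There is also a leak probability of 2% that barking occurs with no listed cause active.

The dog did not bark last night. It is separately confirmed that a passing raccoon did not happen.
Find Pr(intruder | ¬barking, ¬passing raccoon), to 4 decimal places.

Under noisy-OR, P(barking | causes) = 1 − (1−0.02)·∏(1−qᵢ) over the active causes.
Enumerate both values of intruder and weight by the priors:
  P(¬barking | ¬passing raccoon) = 0.98*0.951 + 0.06958*0.049
        = 0.931980 + 0.003409 = 0.935389
The terms with intruder present sum to 0.003409, so
  P(intruder | ¬barking, ¬passing raccoon) = 0.003409 / 0.935389 ≈ 0.0036

Pr(intruder | ¬barking, ¬passing raccoon) ≈ 0.0036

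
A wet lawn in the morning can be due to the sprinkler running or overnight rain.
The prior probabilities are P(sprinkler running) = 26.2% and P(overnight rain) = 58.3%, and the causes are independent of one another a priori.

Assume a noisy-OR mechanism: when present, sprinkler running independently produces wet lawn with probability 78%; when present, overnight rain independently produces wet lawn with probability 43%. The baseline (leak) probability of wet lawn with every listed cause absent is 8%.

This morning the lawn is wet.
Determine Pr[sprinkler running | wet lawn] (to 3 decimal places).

Pr[sprinkler running | wet lawn] ≈ 0.492

Under noisy-OR, P(wet lawn | causes) = 1 − (1−0.08)·∏(1−qᵢ) over the active causes.
Weight on sprinkler running=true, given the evidence: 0.087141 + 0.135124 = 0.222265
Denominator P(wet lawn): 0.08·0.738·0.417 + 0.4756·0.738·0.583 + 0.7976·0.262·0.417 + 0.884632·0.262·0.583 = 0.451514
P(sprinkler running | wet lawn) = 0.222265/0.451514 ≈ 0.492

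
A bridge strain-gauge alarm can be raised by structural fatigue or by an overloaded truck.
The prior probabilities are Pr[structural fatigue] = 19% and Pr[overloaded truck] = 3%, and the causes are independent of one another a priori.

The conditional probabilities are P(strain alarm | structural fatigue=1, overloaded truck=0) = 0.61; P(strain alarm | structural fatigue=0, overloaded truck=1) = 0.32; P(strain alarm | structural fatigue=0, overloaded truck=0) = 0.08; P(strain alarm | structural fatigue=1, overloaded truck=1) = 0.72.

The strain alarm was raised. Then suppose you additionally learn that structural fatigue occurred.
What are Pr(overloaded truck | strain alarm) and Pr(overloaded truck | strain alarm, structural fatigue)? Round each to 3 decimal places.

Pr(overloaded truck | strain alarm) ≈ 0.063; Pr(overloaded truck | strain alarm, structural fatigue) ≈ 0.035

For the numerator, keep only overloaded truck=true terms: 0.007776 + 0.004104 = 0.011880
The normalizing constant is 0.08·0.81·0.97 + 0.32·0.81·0.03 + 0.61·0.19·0.97 + 0.72·0.19·0.03 = 0.187159
Posterior = 0.011880 / 0.187159 ≈ 0.063

Now condition on the additional information:
Enumerate both values of overloaded truck and weight by the priors:
  P(strain alarm | structural fatigue) = 0.61×0.97 + 0.72×0.03
        = 0.591700 + 0.021600 = 0.613300
Configurations with overloaded truck contribute 0.021600, so
  P(overloaded truck | strain alarm, structural fatigue) = 0.021600 / 0.613300 ≈ 0.035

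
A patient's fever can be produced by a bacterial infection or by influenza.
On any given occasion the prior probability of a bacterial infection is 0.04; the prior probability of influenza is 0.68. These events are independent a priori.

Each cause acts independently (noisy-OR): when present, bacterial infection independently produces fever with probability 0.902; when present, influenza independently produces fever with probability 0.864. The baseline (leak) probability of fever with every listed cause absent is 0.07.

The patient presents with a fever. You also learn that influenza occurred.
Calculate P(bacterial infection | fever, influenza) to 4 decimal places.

Under noisy-OR, P(fever | causes) = 1 − (1−0.07)·∏(1−qᵢ) over the active causes.
P(fever | influenza) = 0.87352·0.96 + 0.987605·0.04 = 0.838579 + 0.039504 = 0.878083
Of this, 0.039504 comes from 0.987605·0.04 (the bacterial infection=true cases).
Hence the posterior is 0.039504/0.878083 ≈ 0.0450.

P(bacterial infection | fever, influenza) ≈ 0.0450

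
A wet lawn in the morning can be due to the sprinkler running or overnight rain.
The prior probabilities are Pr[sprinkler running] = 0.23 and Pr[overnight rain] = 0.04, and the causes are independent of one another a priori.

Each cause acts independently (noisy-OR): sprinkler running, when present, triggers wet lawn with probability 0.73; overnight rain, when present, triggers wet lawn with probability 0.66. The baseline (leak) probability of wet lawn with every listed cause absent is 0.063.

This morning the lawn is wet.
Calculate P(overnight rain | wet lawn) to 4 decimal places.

Under noisy-OR, P(wet lawn | causes) = 1 − (1−0.063)·∏(1−qᵢ) over the active causes.
P(wet lawn) = 0.063·0.77·0.96 + 0.68142·0.77·0.04 + 0.74701·0.23·0.96 + 0.913983·0.23·0.04 = 0.046570 + 0.020988 + 0.164940 + 0.008409 = 0.240907
Restricting to configurations with overnight rain present: 0.020988 + 0.008409 = 0.029397.
So P(overnight rain | wet lawn) = 0.029397/0.240907 ≈ 0.1220.

P(overnight rain | wet lawn) ≈ 0.1220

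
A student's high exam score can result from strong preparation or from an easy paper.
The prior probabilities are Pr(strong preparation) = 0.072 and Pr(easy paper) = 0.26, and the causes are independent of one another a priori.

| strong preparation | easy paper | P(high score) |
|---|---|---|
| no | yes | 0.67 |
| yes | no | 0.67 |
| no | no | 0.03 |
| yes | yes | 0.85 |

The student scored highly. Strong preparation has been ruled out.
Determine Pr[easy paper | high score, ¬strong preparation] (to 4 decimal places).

Pr[easy paper | high score, ¬strong preparation] ≈ 0.8870

For the numerator, keep only easy paper=true terms: 0.67*0.26 = 0.174200
Normalizer over all consistent configurations: 0.03*0.74 + 0.67*0.26 = 0.196400
P(easy paper | high score, ¬strong preparation) = 0.174200/0.196400 ≈ 0.8870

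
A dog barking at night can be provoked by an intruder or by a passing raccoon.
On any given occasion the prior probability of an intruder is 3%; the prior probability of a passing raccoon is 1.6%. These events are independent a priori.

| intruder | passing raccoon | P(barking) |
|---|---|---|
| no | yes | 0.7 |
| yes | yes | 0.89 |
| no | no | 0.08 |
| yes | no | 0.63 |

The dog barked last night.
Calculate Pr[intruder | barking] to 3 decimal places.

Pr[intruder | barking] ≈ 0.179

By total probability over the 4 (intruder, passing raccoon) configurations:
  P(barking) = 0.08·0.97·0.984 + 0.7·0.97·0.016 + 0.63·0.03·0.984 + 0.89·0.03·0.016
        = 0.076358 + 0.010864 + 0.018598 + 0.000427 = 0.106247
Keeping only the intruder-present terms gives 0.019025, so
  P(intruder | barking) = 0.019025 / 0.106247 ≈ 0.179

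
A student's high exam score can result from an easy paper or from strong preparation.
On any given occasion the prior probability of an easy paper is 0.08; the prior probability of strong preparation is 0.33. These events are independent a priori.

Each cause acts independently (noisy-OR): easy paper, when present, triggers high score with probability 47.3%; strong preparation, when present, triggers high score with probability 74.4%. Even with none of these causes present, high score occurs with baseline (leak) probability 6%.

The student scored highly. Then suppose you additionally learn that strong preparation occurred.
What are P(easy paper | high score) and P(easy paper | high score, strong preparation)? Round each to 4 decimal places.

Under noisy-OR, P(high score | causes) = 1 − (1−0.06)·∏(1−qᵢ) over the active causes.
Weight on easy paper=true, given the evidence: 0.027048 + 0.023052 = 0.050100
Denominator P(high score): 0.06×0.92×0.67 + 0.75936×0.92×0.33 + 0.50462×0.08×0.67 + 0.873183×0.08×0.33 = 0.317626
Posterior = 0.050100 / 0.317626 ≈ 0.1577

With the extra evidence:
P(high score | strong preparation) = 0.75936×0.92 + 0.873183×0.08 = 0.698611 + 0.069855 = 0.768466
Restricting to configurations with easy paper present: 0.873183×0.08 = 0.069855.
P(easy paper | high score, strong preparation) = 0.069855 / 0.768466 ≈ 0.0909

P(easy paper | high score) ≈ 0.1577; P(easy paper | high score, strong preparation) ≈ 0.0909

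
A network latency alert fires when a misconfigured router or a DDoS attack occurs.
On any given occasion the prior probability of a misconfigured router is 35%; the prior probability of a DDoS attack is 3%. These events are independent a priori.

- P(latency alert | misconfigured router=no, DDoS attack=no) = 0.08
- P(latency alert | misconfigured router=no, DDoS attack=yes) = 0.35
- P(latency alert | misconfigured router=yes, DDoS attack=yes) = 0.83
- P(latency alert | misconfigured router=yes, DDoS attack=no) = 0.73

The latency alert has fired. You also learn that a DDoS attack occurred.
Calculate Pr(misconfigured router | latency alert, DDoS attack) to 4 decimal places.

Pr(misconfigured router | latency alert, DDoS attack) ≈ 0.5608

For the numerator, keep only misconfigured router=true terms: 0.83*0.35 = 0.290500
The normalizing constant is 0.35*0.65 + 0.83*0.35 = 0.518000
P(misconfigured router | latency alert, DDoS attack) = 0.290500/0.518000 ≈ 0.5608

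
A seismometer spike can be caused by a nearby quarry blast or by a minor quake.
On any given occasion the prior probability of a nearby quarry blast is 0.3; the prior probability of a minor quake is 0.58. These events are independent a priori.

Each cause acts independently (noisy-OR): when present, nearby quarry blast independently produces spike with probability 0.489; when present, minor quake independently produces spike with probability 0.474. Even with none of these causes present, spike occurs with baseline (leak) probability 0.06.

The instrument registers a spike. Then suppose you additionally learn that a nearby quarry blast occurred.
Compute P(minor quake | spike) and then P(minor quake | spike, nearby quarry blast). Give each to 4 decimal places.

Under noisy-OR, P(spike | causes) = 1 − (1−0.06)·∏(1−qᵢ) over the active causes.
Enumerate the 4 (nearby quarry blast, minor quake) configurations and weight by the priors:
  P(spike) = 0.06·0.7·0.42 + 0.50556·0.7·0.58 + 0.51966·0.3·0.42 + 0.747341·0.3·0.58
        = 0.017640 + 0.205257 + 0.065477 + 0.130037 = 0.418411
Configurations with minor quake contribute 0.335294, so
  P(minor quake | spike) = 0.335294 / 0.418411 ≈ 0.8014

With the extra evidence:
P(spike | nearby quarry blast) = 0.51966*0.42 + 0.747341*0.58 = 0.218257 + 0.433458 = 0.651715
The minor quake-present share is 0.747341*0.58 = 0.433458.
Hence the posterior is 0.433458/0.651715 ≈ 0.6651.
The drop from 0.8014 to 0.6651 is the explaining-away (discounting) effect.

P(minor quake | spike) ≈ 0.8014; P(minor quake | spike, nearby quarry blast) ≈ 0.6651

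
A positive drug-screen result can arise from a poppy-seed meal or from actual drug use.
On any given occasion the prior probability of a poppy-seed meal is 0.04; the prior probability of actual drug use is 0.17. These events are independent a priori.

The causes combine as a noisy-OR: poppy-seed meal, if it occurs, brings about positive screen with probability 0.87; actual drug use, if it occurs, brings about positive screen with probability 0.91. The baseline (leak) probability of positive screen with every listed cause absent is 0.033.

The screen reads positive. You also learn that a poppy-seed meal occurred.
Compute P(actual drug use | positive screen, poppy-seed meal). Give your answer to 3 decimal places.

Under noisy-OR, P(positive screen | causes) = 1 − (1−0.033)·∏(1−qᵢ) over the active causes.
For the numerator, keep only actual drug use=true terms: 0.988686×0.17 = 0.168077
The normalizing constant is 0.87429×0.83 + 0.988686×0.17 = 0.893738
Posterior = 0.168077 / 0.893738 ≈ 0.188

P(actual drug use | positive screen, poppy-seed meal) ≈ 0.188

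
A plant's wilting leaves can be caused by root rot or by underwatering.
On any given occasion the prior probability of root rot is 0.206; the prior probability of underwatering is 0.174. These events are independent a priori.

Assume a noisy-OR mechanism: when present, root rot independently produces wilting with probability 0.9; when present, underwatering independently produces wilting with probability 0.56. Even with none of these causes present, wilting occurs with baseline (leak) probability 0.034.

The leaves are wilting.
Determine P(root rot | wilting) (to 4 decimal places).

Under noisy-OR, P(wilting | causes) = 1 − (1−0.034)·∏(1−qᵢ) over the active causes.
Enumerate the 4 (root rot, underwatering) configurations and weight by the priors:
  P(wilting) = 0.034·0.794·0.826 + 0.57496·0.794·0.174 + 0.9034·0.206·0.826 + 0.957496·0.206·0.174
        = 0.022299 + 0.079434 + 0.153719 + 0.034320 = 0.289772
Configurations with root rot contribute 0.188039, so
  P(root rot | wilting) = 0.188039 / 0.289772 ≈ 0.6489

P(root rot | wilting) ≈ 0.6489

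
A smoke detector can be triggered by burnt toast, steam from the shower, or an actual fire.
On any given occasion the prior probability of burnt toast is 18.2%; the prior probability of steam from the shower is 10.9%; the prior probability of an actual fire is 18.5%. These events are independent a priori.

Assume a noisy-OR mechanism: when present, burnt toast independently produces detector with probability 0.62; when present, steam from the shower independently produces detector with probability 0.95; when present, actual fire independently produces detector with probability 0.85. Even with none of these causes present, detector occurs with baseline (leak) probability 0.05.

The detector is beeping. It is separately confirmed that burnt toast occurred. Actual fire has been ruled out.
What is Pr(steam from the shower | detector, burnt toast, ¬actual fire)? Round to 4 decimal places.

Pr(steam from the shower | detector, burnt toast, ¬actual fire) ≈ 0.1582

Under noisy-OR, P(detector | causes) = 1 − (1−0.05)·∏(1−qᵢ) over the active causes.
P(detector | burnt toast, ¬actual fire) = 0.639·0.891 + 0.98195·0.109 = 0.569349 + 0.107033 = 0.676382
The steam from the shower-present share is 0.98195·0.109 = 0.107033.
Hence the posterior is 0.107033/0.676382 ≈ 0.1582.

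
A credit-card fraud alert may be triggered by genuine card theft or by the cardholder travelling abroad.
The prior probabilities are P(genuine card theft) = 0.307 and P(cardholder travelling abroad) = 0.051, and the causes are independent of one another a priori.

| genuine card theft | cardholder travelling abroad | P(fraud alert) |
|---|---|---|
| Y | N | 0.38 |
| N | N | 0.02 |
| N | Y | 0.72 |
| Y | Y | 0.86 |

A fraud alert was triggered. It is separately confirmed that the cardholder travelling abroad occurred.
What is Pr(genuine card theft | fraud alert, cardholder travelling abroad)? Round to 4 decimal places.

Pr(genuine card theft | fraud alert, cardholder travelling abroad) ≈ 0.3460

P(fraud alert | cardholder travelling abroad) = 0.72·0.693 + 0.86·0.307 = 0.498960 + 0.264020 = 0.762980
Restricting to configurations with genuine card theft present: 0.86·0.307 = 0.264020.
So P(genuine card theft | fraud alert, cardholder travelling abroad) = 0.264020/0.762980 ≈ 0.3460.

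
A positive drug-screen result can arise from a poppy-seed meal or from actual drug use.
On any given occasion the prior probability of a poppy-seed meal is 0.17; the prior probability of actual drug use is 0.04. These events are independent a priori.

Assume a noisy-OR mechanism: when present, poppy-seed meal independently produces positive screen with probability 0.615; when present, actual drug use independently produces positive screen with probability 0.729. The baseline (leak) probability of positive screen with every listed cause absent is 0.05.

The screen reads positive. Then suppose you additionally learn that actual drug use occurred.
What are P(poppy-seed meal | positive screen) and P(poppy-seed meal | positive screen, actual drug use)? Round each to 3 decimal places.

P(poppy-seed meal | positive screen) ≈ 0.630; P(poppy-seed meal | positive screen, actual drug use) ≈ 0.199

Under noisy-OR, P(positive screen | causes) = 1 − (1−0.05)·∏(1−qᵢ) over the active causes.
Numerator (weight on configurations with poppy-seed meal): 0.103510 + 0.006126 = 0.109636
The normalizing constant is 0.05*0.83*0.96 + 0.74255*0.83*0.04 + 0.63425*0.17*0.96 + 0.900882*0.17*0.04 = 0.174129
Posterior = 0.109636 / 0.174129 ≈ 0.630

Now condition on the additional information:
Sum P(positive screen|·) weighted by the priors over both values of poppy-seed meal:
  P(positive screen | actual drug use) = 0.74255×0.83 + 0.900882×0.17
        = 0.616317 + 0.153150 = 0.769467
The terms with poppy-seed meal present sum to 0.153150, so
  P(poppy-seed meal | positive screen, actual drug use) = 0.153150 / 0.769467 ≈ 0.199
The drop from 0.630 to 0.199 is the explaining-away (discounting) effect.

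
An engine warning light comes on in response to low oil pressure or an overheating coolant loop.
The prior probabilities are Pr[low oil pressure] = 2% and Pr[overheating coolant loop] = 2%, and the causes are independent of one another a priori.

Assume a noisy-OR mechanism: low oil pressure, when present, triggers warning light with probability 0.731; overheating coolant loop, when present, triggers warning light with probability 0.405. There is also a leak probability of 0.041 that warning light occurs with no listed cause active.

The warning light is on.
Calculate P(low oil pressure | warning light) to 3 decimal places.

Under noisy-OR, P(warning light | causes) = 1 − (1−0.041)·∏(1−qᵢ) over the active causes.
Sum P(warning light|·) weighted by the priors over the 4 (low oil pressure, overheating coolant loop) configurations:
  P(warning light) = 0.041*0.98*0.98 + 0.429395*0.98*0.02 + 0.742029*0.02*0.98 + 0.846507*0.02*0.02
        = 0.039376 + 0.008416 + 0.014544 + 0.000339 = 0.062675
The terms with low oil pressure present sum to 0.014883, so
  P(low oil pressure | warning light) = 0.014883 / 0.062675 ≈ 0.237

P(low oil pressure | warning light) ≈ 0.237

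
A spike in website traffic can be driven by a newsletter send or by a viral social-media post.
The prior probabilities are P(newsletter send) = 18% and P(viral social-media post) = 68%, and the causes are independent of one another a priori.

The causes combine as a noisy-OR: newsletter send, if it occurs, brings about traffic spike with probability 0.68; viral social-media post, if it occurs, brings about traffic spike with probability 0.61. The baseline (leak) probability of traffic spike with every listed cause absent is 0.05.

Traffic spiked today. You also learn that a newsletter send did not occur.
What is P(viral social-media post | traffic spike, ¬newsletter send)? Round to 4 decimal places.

P(viral social-media post | traffic spike, ¬newsletter send) ≈ 0.9640

Under noisy-OR, P(traffic spike | causes) = 1 − (1−0.05)·∏(1−qᵢ) over the active causes.
P(traffic spike | ¬newsletter send) = 0.05×0.32 + 0.6295×0.68 = 0.016000 + 0.428060 = 0.444060
Restricting to configurations with viral social-media post present: 0.6295×0.68 = 0.428060.
So P(viral social-media post | traffic spike, ¬newsletter send) = 0.428060/0.444060 ≈ 0.9640.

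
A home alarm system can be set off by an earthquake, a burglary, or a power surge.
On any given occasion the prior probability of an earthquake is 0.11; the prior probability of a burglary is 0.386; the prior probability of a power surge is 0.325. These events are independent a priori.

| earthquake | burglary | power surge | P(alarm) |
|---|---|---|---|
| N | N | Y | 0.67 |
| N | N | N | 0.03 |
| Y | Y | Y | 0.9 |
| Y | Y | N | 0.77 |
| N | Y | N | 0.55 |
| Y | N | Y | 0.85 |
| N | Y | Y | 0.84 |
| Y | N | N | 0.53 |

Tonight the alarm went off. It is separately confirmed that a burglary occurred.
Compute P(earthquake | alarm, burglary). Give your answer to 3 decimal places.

P(alarm | burglary) = 0.55×0.89×0.675 + 0.84×0.89×0.325 + 0.77×0.11×0.675 + 0.9×0.11×0.325 = 0.330413 + 0.242970 + 0.057173 + 0.032175 = 0.662731
The earthquake-present share is 0.057173 + 0.032175 = 0.089348.
P(earthquake | alarm, burglary) = 0.089348 / 0.662731 ≈ 0.135

P(earthquake | alarm, burglary) ≈ 0.135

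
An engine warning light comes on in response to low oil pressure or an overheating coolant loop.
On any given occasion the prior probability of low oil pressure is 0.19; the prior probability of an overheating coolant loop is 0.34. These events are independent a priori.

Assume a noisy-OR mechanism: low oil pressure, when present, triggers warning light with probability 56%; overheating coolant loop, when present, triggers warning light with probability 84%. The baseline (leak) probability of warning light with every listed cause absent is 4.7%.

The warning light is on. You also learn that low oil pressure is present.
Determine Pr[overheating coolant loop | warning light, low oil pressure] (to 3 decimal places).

Pr[overheating coolant loop | warning light, low oil pressure] ≈ 0.453

Under noisy-OR, P(warning light | causes) = 1 − (1−0.047)·∏(1−qᵢ) over the active causes.
Sum P(warning light|·) weighted by the priors over both values of overheating coolant loop:
  P(warning light | low oil pressure) = 0.58068×0.66 + 0.932909×0.34
        = 0.383249 + 0.317189 = 0.700438
Keeping only the overheating coolant loop-present terms gives 0.317189, so
  P(overheating coolant loop | warning light, low oil pressure) = 0.317189 / 0.700438 ≈ 0.453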